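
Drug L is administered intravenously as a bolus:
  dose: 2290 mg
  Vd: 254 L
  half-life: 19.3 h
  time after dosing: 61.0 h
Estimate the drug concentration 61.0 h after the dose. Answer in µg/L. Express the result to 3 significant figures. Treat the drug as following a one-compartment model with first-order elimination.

1010 µg/L

C₀ = Dose / Vd = 2290 / 254 = 9.016 mg/L
k = ln2 / t½ = 0.693147 / 19.3 = 0.03591 h⁻¹
C = C₀ · e^(−k·t) = 9.016 × e^(−0.03591 × 61.0)
  = 9.016 × 0.1119 = 1.009 mg/L
Convert: 1.009 mg/L × 1000 = 1009 µg/L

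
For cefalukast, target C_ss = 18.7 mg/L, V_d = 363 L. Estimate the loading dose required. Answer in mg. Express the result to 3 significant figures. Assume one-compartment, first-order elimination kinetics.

6790 mg

LD = Css × Vd = 18.7 × 363 = 6788 mg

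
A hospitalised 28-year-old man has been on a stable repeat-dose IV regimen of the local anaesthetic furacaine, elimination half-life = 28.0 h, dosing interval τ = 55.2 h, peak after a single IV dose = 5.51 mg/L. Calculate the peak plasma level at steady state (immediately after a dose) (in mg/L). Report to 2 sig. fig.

k = ln2 / t½ = 0.693147 / 28.0 = 0.02476 h⁻¹
e^(−kτ) = e^(−0.02476 × 55.2) = 0.2549
Accumulation ratio R = 1 / (1 − e^(−kτ)) = 1 / (1 − 0.2549) = 1.342
Steady-state peak = C₀ × R = 5.51 × 1.342 = 7.394 mg/L

7.4 mg/L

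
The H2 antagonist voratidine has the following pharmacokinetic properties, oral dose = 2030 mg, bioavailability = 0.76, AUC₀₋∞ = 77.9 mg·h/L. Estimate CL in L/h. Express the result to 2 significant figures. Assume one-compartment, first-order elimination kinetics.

20 L/h

CL = F·Dose / AUC = 0.76 × 2030 / 77.9 = 19.80 L/h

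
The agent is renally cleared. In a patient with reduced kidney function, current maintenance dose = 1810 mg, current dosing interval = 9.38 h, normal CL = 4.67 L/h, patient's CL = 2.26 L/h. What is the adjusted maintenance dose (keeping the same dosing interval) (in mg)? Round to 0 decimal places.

876 mg

To keep the same average steady-state level, dosing rate must scale with clearance.
CL ratio = 2.26 / 4.67 = 0.4839
New dose (same interval) = 1810 × 0.4839 = 875.9 mg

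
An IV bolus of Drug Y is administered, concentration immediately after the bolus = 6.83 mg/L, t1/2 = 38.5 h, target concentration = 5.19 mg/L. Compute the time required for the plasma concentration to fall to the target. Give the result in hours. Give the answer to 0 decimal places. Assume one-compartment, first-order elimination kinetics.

15 h

k = ln2 / t½ = 0.693147 / 38.5 = 0.01800 h⁻¹
t = ln(C₀ / C) / k = ln(6.830 / 5.19) / 0.01800
  = ln(1.316) / 0.01800 = 0.2746 / 0.01800 = 15.26 h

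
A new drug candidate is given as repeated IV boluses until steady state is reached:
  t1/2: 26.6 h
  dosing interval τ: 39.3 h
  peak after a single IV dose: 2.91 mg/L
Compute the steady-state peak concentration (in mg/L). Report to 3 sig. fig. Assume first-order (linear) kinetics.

4.54 mg/L

k = ln2 / t½ = 0.693147 / 26.6 = 0.02606 h⁻¹
e^(−kτ) = e^(−0.02606 × 39.3) = 0.3591
Accumulation ratio R = 1 / (1 − e^(−kτ)) = 1 / (1 − 0.3591) = 1.560
Steady-state peak = C₀ × R = 2.91 × 1.560 = 4.540 mg/L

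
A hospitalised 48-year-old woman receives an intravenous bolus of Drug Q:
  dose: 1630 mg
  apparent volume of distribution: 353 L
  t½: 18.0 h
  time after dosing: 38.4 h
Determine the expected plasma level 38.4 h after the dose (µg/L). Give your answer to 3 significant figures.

1050 µg/L

C₀ = Dose / Vd = 1630 / 353 = 4.618 mg/L
k = ln2 / t½ = 0.693147 / 18.0 = 0.03851 h⁻¹
C = C₀ · e^(−k·t) = 4.618 × e^(−0.03851 × 38.4)
  = 4.618 × 0.2279 = 1.052 mg/L
Convert: 1.052 mg/L × 1000 = 1052 µg/L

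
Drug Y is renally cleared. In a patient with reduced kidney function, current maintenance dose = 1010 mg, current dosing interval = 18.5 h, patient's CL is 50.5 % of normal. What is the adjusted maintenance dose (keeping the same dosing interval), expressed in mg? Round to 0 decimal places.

510 mg

To keep the same average steady-state level, dosing rate must scale with clearance.
CL ratio = 50.5 / 100 = 0.5050
New dose (same interval) = 1010 × 0.5050 = 510.1 mg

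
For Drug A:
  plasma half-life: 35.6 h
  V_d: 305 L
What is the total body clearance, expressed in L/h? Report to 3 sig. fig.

k = ln2 / t½ = 0.693147 / 35.6 = 0.01947 h⁻¹
CL = k × Vd = 0.01947 × 305 = 5.938 L/h

5.94 L/h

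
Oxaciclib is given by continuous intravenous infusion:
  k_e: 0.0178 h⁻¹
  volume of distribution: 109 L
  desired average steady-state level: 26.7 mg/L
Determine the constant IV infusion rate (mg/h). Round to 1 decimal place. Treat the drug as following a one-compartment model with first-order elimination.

CL = k × Vd = 0.01780 × 109 = 1.940 L/h
At steady state, infusion rate R₀ = Css × CL = 26.7 × 1.940 = 51.80 mg/h

51.8 mg/h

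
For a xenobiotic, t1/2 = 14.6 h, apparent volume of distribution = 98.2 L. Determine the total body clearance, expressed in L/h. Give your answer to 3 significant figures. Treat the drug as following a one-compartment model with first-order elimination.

k = ln2 / t½ = 0.693147 / 14.6 = 0.04748 h⁻¹
CL = k × Vd = 0.04748 × 98.2 = 4.663 L/h

4.66 L/h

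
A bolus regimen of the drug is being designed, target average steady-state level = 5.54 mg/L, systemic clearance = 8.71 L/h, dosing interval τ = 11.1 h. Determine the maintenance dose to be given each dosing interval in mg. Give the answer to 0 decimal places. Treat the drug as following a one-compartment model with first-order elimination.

At steady state, Dose/τ = Css × CL.
Dose = Css × CL × τ = 5.54 × 8.710 × 11.1 = 535.6 mg

536 mg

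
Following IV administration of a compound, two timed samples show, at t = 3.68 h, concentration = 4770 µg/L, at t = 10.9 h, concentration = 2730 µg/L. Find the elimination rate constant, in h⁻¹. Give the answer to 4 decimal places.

0.0773 h⁻¹

k = ln(C₁/C₂) / (t₂ − t₁) = ln(4770/2730) / (10.9 − 3.68)
  = 0.5580 / 7.220 = 0.07729 h⁻¹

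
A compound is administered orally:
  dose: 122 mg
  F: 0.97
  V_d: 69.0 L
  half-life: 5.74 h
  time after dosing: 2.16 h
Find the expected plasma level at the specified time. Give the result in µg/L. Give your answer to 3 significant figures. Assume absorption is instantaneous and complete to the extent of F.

Amount reaching circulation = F × Dose = 0.97 × 122.0 = 118.3 mg
C₀ = F·Dose / Vd = 118.3 / 69.0 = 1.714 mg/L
k = ln2 / t½ = 0.693147 / 5.74 = 0.1208 h⁻¹
C = C₀ · e^(−k·t) = 1.714 × e^(−0.1208 × 2.16)
  = 1.714 × 0.7703 = 1.320 mg/L
Convert: 1.320 mg/L × 1000 = 1320 µg/L

1320 µg/L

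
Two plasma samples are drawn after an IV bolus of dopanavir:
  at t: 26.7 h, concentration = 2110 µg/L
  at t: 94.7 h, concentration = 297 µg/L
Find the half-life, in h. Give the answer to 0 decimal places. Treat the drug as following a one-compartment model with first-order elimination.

24 h

k = ln(C₁/C₂) / (t₂ − t₁) = ln(2110/297) / (94.7 − 26.7)
  = 1.961 / 68.00 = 0.02884 h⁻¹
t½ = ln2 / k = 0.693147 / 0.02884 = 24.03 h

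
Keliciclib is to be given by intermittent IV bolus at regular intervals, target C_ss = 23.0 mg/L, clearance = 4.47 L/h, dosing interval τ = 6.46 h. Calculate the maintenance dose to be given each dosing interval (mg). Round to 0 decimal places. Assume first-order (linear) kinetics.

664 mg

At steady state, Dose/τ = Css × CL.
Dose = Css × CL × τ = 23.0 × 4.470 × 6.46 = 664.2 mg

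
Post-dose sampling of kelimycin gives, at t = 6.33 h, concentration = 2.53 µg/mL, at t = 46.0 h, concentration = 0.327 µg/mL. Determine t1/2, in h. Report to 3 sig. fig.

k = ln(C₁/C₂) / (t₂ − t₁) = ln(2.53/0.327) / (46.0 − 6.33)
  = 2.046 / 39.67 = 0.05158 h⁻¹
t½ = ln2 / k = 0.693147 / 0.05158 = 13.44 h

13.4 h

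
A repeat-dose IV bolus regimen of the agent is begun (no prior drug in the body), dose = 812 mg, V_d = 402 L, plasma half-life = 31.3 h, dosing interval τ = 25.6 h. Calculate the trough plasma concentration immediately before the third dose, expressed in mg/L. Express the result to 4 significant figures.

C₀ per dose = Dose / Vd = 812 / 402 = 2.020 mg/L
k = ln2 / t½ = 0.693147 / 31.3 = 0.02215 h⁻¹
Fraction remaining after one interval: r = e^(−kτ) = e^(−0.02215 × 25.6) = 0.5672
Before dose 3, 2 doses have been given (aged 1τ, 2τ).
C_trough = C₀ × (r + r²) = 2.020 × (0.5672 + 0.3217) = 1.796 mg/L

1.796 mg/L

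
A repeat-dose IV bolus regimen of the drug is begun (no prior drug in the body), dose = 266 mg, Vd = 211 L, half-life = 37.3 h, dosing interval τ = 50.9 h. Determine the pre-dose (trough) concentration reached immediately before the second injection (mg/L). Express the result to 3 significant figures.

0.490 mg/L

C₀ per dose = Dose / Vd = 266 / 211 = 1.261 mg/L
k = ln2 / t½ = 0.693147 / 37.3 = 0.01858 h⁻¹
Fraction remaining after one interval: r = e^(−kτ) = e^(−0.01858 × 50.9) = 0.3884
Before dose 2, 1 dose has been given (aged 1τ).
C_trough = C₀ × r = 1.261 × 0.3884 = 0.4898 mg/L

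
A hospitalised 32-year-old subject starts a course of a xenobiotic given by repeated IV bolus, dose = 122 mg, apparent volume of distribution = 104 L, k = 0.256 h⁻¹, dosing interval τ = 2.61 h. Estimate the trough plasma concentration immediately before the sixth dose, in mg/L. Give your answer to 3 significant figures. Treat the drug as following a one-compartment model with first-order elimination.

1.19 mg/L

C₀ per dose = Dose / Vd = 122 / 104 = 1.173 mg/L
Fraction remaining after one interval: r = e^(−kτ) = e^(−0.2560 × 2.61) = 0.5127
Before dose 6, 5 doses have been given (aged 1τ, 2τ, 3τ, 4τ, 5τ).
C_trough = C₀ × (r + r² + … + r^5) = C₀ × r(1−r^5)/(1−r)
        = 1.173 × 0.5127 × (1 − 0.03543) / (1 − 0.5127) = 1.190 mg/L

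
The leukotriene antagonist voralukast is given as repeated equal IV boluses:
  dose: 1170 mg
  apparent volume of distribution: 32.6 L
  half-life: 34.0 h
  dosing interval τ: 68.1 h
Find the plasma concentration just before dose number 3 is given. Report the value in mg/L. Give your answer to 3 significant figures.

C₀ per dose = Dose / Vd = 1170 / 32.6 = 35.89 mg/L
k = ln2 / t½ = 0.693147 / 34.0 = 0.02039 h⁻¹
Fraction remaining after one interval: r = e^(−kτ) = e^(−0.02039 × 68.1) = 0.2494
Before dose 3, 2 doses have been given (aged 1τ, 2τ).
C_trough = C₀ × (r + r²) = 35.89 × (0.2494 + 0.06220) = 11.18 mg/L

11.2 mg/L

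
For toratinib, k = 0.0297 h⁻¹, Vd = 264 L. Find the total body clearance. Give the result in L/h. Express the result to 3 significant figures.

CL = k × Vd = 0.0297 × 264 = 7.841 L/h

7.84 L/h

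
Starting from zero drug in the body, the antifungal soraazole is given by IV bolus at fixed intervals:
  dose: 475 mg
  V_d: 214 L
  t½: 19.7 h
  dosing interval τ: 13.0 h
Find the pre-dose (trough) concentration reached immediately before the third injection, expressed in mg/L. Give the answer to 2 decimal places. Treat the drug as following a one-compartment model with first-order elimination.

2.29 mg/L

C₀ per dose = Dose / Vd = 475 / 214 = 2.220 mg/L
k = ln2 / t½ = 0.693147 / 19.7 = 0.03519 h⁻¹
Fraction remaining after one interval: r = e^(−kτ) = e^(−0.03519 × 13.0) = 0.6329
Before dose 3, 2 doses have been given (aged 1τ, 2τ).
C_trough = C₀ × (r + r²) = 2.220 × (0.6329 + 0.4006) = 2.294 mg/L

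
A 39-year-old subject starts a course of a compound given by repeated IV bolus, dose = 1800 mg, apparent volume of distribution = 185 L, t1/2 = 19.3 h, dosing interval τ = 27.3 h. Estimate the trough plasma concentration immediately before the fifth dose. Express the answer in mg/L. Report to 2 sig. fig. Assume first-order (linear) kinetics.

C₀ per dose = Dose / Vd = 1800 / 185 = 9.730 mg/L
k = ln2 / t½ = 0.693147 / 19.3 = 0.03591 h⁻¹
Fraction remaining after one interval: r = e^(−kτ) = e^(−0.03591 × 27.3) = 0.3752
Before dose 5, 4 doses have been given (aged 1τ, 2τ, 3τ, 4τ).
C_trough = C₀ × (r + r² + … + r^4) = C₀ × r(1−r^4)/(1−r)
        = 9.730 × 0.3752 × (1 − 0.01982) / (1 − 0.3752) = 5.727 mg/L

5.7 mg/L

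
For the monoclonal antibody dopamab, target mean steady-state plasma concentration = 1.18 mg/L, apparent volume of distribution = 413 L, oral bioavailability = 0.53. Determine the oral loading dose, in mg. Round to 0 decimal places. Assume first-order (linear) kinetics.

LD = Css × Vd / F = 1.18 × 413 / 0.53 = 919.5 mg

920 mg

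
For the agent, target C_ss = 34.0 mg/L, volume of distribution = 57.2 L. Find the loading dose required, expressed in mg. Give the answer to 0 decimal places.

1945 mg

LD = Css × Vd = 34.0 × 57.2 = 1945 mg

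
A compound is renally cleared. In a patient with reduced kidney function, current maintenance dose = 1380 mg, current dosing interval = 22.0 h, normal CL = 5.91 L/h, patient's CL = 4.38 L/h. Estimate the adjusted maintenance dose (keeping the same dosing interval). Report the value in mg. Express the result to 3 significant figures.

1020 mg

To keep the same average steady-state level, dosing rate must scale with clearance.
CL ratio = 4.38 / 5.91 = 0.7411
New dose (same interval) = 1380 × 0.7411 = 1023 mg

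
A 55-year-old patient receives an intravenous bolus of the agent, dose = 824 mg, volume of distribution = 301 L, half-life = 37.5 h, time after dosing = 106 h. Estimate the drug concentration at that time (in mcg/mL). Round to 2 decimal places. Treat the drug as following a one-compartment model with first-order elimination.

C₀ = Dose / Vd = 824.0 / 301 = 2.738 mg/L
k = ln2 / t½ = 0.693147 / 37.5 = 0.01848 h⁻¹
C = C₀ · e^(−k·t) = 2.738 × e^(−0.01848 × 106)
  = 2.738 × 0.1410 = 0.3861 mg/L
(0.3861 mg/L = 0.3861 mcg/mL)

0.39 mcg/mL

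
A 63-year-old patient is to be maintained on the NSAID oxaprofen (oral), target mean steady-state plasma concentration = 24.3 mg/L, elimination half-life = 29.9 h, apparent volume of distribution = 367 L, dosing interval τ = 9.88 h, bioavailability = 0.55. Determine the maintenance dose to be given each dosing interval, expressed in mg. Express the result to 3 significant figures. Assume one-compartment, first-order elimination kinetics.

k = ln2 / t½ = 0.693147 / 29.9 = 0.02318 h⁻¹
CL = k × Vd = 0.02318 × 367 = 8.507 L/h
At steady state, F × (Dose/τ) = Css × CL.
Dose = Css × CL × τ / F = 24.3 × 8.507 × 9.88 / 0.55 = 3713 mg

3710 mg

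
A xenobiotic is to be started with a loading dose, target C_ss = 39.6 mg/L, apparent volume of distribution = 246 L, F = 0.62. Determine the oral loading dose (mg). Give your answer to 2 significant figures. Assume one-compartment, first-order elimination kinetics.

LD = Css × Vd / F = 39.6 × 246 / 0.62 = 15710 mg

16000 mg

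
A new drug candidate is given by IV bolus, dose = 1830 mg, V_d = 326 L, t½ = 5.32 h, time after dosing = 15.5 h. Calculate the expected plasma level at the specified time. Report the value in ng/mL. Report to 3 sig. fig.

C₀ = Dose / Vd = 1830 / 326 = 5.613 mg/L
k = ln2 / t½ = 0.693147 / 5.32 = 0.1303 h⁻¹
C = C₀ · e^(−k·t) = 5.613 × e^(−0.1303 × 15.5)
  = 5.613 × 0.1327 = 0.7448 mg/L
Convert: 0.7448 mg/L × 1000 = 744.8 ng/mL

745 ng/mL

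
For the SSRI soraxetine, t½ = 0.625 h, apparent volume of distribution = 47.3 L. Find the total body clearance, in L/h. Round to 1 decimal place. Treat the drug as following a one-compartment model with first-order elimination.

52.5 L/h

k = ln2 / t½ = 0.693147 / 0.625 = 1.109 h⁻¹
CL = k × Vd = 1.109 × 47.3 = 52.46 L/h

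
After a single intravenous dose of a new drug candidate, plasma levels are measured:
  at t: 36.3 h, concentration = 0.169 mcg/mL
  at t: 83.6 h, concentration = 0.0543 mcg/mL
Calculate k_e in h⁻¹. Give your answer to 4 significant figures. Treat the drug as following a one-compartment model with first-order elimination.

0.02400 h⁻¹

k = ln(C₁/C₂) / (t₂ − t₁) = ln(0.169/0.0543) / (83.6 − 36.3)
  = 1.135 / 47.30 = 0.02400 h⁻¹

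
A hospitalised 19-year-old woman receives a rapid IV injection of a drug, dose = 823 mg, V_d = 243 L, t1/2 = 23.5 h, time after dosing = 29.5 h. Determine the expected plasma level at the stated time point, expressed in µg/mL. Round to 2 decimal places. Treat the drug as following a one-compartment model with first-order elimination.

C₀ = Dose / Vd = 823.0 / 243 = 3.387 mg/L
k = ln2 / t½ = 0.693147 / 23.5 = 0.02950 h⁻¹
C = C₀ · e^(−k·t) = 3.387 × e^(−0.02950 × 29.5)
  = 3.387 × 0.4188 = 1.418 mg/L
(1.418 mg/L = 1.418 µg/mL)

1.42 µg/mL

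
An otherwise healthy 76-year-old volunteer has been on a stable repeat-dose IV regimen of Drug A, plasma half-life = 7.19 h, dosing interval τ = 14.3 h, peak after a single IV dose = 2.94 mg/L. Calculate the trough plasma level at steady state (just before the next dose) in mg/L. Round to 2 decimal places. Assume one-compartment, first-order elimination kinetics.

k = ln2 / t½ = 0.693147 / 7.19 = 0.09640 h⁻¹
e^(−kτ) = e^(−0.09640 × 14.3) = 0.2520
Accumulation ratio R = 1 / (1 − e^(−kτ)) = 1 / (1 − 0.2520) = 1.337
Steady-state trough = C₀ × R × e^(−kτ) = 2.94 × 1.337 × 0.2520 = 0.9906 mg/L

0.99 mg/L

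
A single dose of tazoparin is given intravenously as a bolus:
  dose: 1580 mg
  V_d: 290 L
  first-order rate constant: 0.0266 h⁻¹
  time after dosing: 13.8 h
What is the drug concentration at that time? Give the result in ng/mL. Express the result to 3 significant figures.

3770 ng/mL

C₀ = Dose / Vd = 1580 / 290 = 5.448 mg/L
C = C₀ · e^(−k·t) = 5.448 × e^(−0.02660 × 13.8)
  = 5.448 × 0.6928 = 3.774 mg/L
Convert: 3.774 mg/L × 1000 = 3774 ng/mL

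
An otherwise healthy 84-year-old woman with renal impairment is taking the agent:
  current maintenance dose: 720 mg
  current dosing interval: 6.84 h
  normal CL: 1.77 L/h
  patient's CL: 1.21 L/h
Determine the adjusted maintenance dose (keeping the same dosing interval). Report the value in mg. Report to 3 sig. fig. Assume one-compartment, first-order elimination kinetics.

To keep the same average steady-state level, dosing rate must scale with clearance.
CL ratio = 1.21 / 1.77 = 0.6836
New dose (same interval) = 720 × 0.6836 = 492.2 mg

492 mg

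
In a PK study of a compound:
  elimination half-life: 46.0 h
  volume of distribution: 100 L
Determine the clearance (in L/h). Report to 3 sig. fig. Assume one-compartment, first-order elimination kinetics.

1.51 L/h

k = ln2 / t½ = 0.693147 / 46.0 = 0.01507 h⁻¹
CL = k × Vd = 0.01507 × 100 = 1.507 L/h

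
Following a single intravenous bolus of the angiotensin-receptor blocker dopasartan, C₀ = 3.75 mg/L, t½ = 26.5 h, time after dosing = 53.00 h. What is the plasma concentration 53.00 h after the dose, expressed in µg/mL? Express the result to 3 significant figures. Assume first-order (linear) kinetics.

0.938 µg/mL

k = ln2 / t½ = 0.693147 / 26.5 = 0.02616 h⁻¹
t / t½ = 53.00 / 26.5 = 2 half-lives
C = C₀ × (1/2)^2 = 3.750 × 0.2500 = 0.9375 mg/L
(0.9375 mg/L = 0.9375 µg/mL)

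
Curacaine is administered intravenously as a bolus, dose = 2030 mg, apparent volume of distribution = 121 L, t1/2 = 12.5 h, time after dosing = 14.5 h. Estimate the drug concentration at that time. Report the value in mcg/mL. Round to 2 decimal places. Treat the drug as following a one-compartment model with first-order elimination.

C₀ = Dose / Vd = 2030 / 121 = 16.78 mg/L
k = ln2 / t½ = 0.693147 / 12.5 = 0.05545 h⁻¹
C = C₀ · e^(−k·t) = 16.78 × e^(−0.05545 × 14.5)
  = 16.78 × 0.4475 = 7.509 mg/L
(7.509 mg/L = 7.509 mcg/mL)

7.51 mcg/mL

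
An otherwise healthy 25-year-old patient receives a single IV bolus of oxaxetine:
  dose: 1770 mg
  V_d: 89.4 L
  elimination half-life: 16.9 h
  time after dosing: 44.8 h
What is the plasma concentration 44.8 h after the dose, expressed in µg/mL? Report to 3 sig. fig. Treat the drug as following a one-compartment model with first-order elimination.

3.15 µg/mL

C₀ = Dose / Vd = 1770 / 89.4 = 19.80 mg/L
k = ln2 / t½ = 0.693147 / 16.9 = 0.04101 h⁻¹
C = C₀ · e^(−k·t) = 19.80 × e^(−0.04101 × 44.8)
  = 19.80 × 0.1593 = 3.154 mg/L
(3.154 mg/L = 3.154 µg/mL)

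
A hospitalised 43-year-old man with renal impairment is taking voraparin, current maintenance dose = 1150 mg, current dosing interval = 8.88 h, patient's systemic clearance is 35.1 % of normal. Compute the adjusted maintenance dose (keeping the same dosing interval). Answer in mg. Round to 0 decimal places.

To keep the same average steady-state level, dosing rate must scale with clearance.
CL ratio = 35.1 / 100 = 0.3510
New dose (same interval) = 1150 × 0.3510 = 403.7 mg

404 mg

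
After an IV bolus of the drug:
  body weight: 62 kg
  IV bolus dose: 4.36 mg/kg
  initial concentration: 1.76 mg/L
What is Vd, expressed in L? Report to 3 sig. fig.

Dose = 4.36 × 62 = 270.3 mg
Vd = Dose / C₀ = 270.3 / 1.76 = 153.6 L

154 L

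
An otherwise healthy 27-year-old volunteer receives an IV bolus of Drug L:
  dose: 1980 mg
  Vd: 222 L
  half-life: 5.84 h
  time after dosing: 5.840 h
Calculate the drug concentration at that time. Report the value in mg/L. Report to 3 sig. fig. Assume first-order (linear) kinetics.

4.46 mg/L

C₀ = Dose / Vd = 1980 / 222 = 8.919 mg/L
k = ln2 / t½ = 0.693147 / 5.84 = 0.1187 h⁻¹
t / t½ = 5.840 / 5.84 = 1 half-lives
C = C₀ × (1/2)^1 = 8.919 × 0.5000 = 4.460 mg/L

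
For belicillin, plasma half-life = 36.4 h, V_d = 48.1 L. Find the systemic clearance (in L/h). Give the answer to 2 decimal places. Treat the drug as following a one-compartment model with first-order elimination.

0.92 L/h

k = ln2 / t½ = 0.693147 / 36.4 = 0.01904 h⁻¹
CL = k × Vd = 0.01904 × 48.1 = 0.9158 L/h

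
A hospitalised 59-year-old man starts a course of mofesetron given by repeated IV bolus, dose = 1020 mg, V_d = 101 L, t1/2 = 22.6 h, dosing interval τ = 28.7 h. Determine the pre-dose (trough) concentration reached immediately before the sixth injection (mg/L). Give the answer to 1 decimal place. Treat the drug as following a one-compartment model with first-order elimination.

7.1 mg/L

C₀ per dose = Dose / Vd = 1020 / 101 = 10.10 mg/L
k = ln2 / t½ = 0.693147 / 22.6 = 0.03067 h⁻¹
Fraction remaining after one interval: r = e^(−kτ) = e^(−0.03067 × 28.7) = 0.4147
Before dose 6, 5 doses have been given (aged 1τ, 2τ, 3τ, 4τ, 5τ).
C_trough = C₀ × (r + r² + … + r^5) = C₀ × r(1−r^5)/(1−r)
        = 10.10 × 0.4147 × (1 − 0.01227) / (1 − 0.4147) = 7.068 mg/L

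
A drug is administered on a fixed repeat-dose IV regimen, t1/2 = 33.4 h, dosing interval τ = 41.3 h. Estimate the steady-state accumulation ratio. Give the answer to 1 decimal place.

k = ln2 / t½ = 0.693147 / 33.4 = 0.02075 h⁻¹
e^(−kτ) = e^(−0.02075 × 41.3) = 0.4244
Accumulation ratio R = 1 / (1 − e^(−kτ)) = 1 / (1 − 0.4244) = 1.737

1.7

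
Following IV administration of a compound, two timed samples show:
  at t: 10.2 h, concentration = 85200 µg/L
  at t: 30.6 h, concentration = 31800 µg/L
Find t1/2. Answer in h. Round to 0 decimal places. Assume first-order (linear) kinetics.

14 h

k = ln(C₁/C₂) / (t₂ − t₁) = ln(85200/31800) / (30.6 − 10.2)
  = 0.9855 / 20.40 = 0.04831 h⁻¹
t½ = ln2 / k = 0.693147 / 0.04831 = 14.35 h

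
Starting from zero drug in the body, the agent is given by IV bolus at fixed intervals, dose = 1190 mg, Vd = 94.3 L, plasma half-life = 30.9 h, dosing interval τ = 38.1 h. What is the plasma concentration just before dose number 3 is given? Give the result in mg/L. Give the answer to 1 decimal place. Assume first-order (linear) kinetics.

C₀ per dose = Dose / Vd = 1190 / 94.3 = 12.62 mg/L
k = ln2 / t½ = 0.693147 / 30.9 = 0.02243 h⁻¹
Fraction remaining after one interval: r = e^(−kτ) = e^(−0.02243 × 38.1) = 0.4255
Before dose 3, 2 doses have been given (aged 1τ, 2τ).
C_trough = C₀ × (r + r²) = 12.62 × (0.4255 + 0.1811) = 7.655 mg/L

7.7 mg/L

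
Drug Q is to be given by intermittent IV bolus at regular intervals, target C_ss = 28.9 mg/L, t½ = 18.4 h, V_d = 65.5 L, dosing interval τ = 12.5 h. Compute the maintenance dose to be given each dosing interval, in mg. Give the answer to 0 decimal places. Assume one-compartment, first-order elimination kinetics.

891 mg

k = ln2 / t½ = 0.693147 / 18.4 = 0.03767 h⁻¹
CL = k × Vd = 0.03767 × 65.5 = 2.467 L/h
At steady state, Dose/τ = Css × CL.
Dose = Css × CL × τ = 28.9 × 2.467 × 12.5 = 891.2 mg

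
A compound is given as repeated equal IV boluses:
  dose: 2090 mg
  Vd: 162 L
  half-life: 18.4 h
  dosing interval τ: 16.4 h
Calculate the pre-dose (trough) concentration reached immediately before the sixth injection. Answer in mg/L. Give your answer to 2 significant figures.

14 mg/L

C₀ per dose = Dose / Vd = 2090 / 162 = 12.90 mg/L
k = ln2 / t½ = 0.693147 / 18.4 = 0.03767 h⁻¹
Fraction remaining after one interval: r = e^(−kτ) = e^(−0.03767 × 16.4) = 0.5391
Before dose 6, 5 doses have been given (aged 1τ, 2τ, 3τ, 4τ, 5τ).
C_trough = C₀ × (r + r² + … + r^5) = C₀ × r(1−r^5)/(1−r)
        = 12.90 × 0.5391 × (1 − 0.04554) / (1 − 0.5391) = 14.40 mg/L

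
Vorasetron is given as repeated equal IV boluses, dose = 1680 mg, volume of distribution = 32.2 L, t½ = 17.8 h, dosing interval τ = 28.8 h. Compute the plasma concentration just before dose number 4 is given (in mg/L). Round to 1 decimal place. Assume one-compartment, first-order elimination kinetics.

C₀ per dose = Dose / Vd = 1680 / 32.2 = 52.17 mg/L
k = ln2 / t½ = 0.693147 / 17.8 = 0.03894 h⁻¹
Fraction remaining after one interval: r = e^(−kτ) = e^(−0.03894 × 28.8) = 0.3258
Before dose 4, 3 doses have been given (aged 1τ, 2τ, 3τ).
C_trough = C₀ × (r + r² + … + r^3) = C₀ × r(1−r^3)/(1−r)
        = 52.17 × 0.3258 × (1 − 0.03458) / (1 − 0.3258) = 24.34 mg/L

24.3 mg/L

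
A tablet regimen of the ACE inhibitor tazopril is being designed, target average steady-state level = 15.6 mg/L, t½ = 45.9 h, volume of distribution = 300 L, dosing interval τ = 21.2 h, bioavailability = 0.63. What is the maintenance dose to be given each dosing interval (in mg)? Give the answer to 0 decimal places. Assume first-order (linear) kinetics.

2378 mg

k = ln2 / t½ = 0.693147 / 45.9 = 0.01510 h⁻¹
CL = k × Vd = 0.01510 × 300 = 4.530 L/h
At steady state, F × (Dose/τ) = Css × CL.
Dose = Css × CL × τ / F = 15.6 × 4.530 × 21.2 / 0.63 = 2378 mg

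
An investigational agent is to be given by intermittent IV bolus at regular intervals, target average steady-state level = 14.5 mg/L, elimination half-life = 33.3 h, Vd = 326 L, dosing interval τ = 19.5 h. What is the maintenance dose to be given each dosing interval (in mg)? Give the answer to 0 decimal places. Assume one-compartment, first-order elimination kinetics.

k = ln2 / t½ = 0.693147 / 33.3 = 0.02082 h⁻¹
CL = k × Vd = 0.02082 × 326 = 6.787 L/h
At steady state, Dose/τ = Css × CL.
Dose = Css × CL × τ = 14.5 × 6.787 × 19.5 = 1919 mg

1919 mg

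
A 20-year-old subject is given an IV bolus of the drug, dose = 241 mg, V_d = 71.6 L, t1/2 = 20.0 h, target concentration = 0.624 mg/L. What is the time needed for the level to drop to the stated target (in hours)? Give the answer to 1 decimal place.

48.6 h

C₀ = Dose / Vd = 241.0 / 71.6 = 3.366 mg/L
k = ln2 / t½ = 0.693147 / 20.0 = 0.03466 h⁻¹
t = ln(C₀ / C) / k = ln(3.366 / 0.624) / 0.03466
  = ln(5.394) / 0.03466 = 1.685 / 0.03466 = 48.62 h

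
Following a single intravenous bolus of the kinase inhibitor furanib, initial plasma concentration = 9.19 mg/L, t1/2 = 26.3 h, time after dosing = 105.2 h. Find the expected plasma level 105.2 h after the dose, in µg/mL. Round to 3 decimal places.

k = ln2 / t½ = 0.693147 / 26.3 = 0.02636 h⁻¹
t / t½ = 105.2 / 26.3 = 4 half-lives
C = C₀ × (1/2)^4 = 9.190 × 0.06250 = 0.5744 mg/L
(0.5744 mg/L = 0.5744 µg/mL)

0.574 µg/mL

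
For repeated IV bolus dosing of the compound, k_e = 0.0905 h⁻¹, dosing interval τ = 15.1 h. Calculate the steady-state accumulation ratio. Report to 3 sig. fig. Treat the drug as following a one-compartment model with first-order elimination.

1.34

e^(−kτ) = e^(−0.09050 × 15.1) = 0.2550
Accumulation ratio R = 1 / (1 − e^(−kτ)) = 1 / (1 − 0.2550) = 1.342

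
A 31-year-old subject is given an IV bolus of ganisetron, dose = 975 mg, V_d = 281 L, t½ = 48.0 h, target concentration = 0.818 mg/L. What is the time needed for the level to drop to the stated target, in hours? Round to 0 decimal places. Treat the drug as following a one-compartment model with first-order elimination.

C₀ = Dose / Vd = 975.0 / 281 = 3.470 mg/L
k = ln2 / t½ = 0.693147 / 48.0 = 0.01444 h⁻¹
t = ln(C₀ / C) / k = ln(3.470 / 0.818) / 0.01444
  = ln(4.242) / 0.01444 = 1.445 / 0.01444 = 100.1 h

100 h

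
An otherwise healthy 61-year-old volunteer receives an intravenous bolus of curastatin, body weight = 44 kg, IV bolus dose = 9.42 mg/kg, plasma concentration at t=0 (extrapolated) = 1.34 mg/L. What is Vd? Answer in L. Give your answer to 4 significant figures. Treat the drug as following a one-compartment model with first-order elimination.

309.3 L

Dose = 9.42 × 44 = 414.5 mg
Vd = Dose / C₀ = 414.5 / 1.34 = 309.3 L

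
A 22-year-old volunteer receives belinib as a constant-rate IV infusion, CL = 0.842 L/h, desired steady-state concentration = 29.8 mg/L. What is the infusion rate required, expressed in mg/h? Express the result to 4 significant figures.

At steady state, infusion rate R₀ = Css × CL = 29.8 × 0.8420 = 25.09 mg/h

25.09 mg/h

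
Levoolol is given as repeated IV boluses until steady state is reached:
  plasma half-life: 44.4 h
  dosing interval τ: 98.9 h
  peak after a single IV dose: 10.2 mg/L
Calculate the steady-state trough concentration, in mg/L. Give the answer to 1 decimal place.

2.8 mg/L

k = ln2 / t½ = 0.693147 / 44.4 = 0.01561 h⁻¹
e^(−kτ) = e^(−0.01561 × 98.9) = 0.2136
Accumulation ratio R = 1 / (1 − e^(−kτ)) = 1 / (1 − 0.2136) = 1.272
Steady-state trough = C₀ × R × e^(−kτ) = 10.2 × 1.272 × 0.2136 = 2.771 mg/L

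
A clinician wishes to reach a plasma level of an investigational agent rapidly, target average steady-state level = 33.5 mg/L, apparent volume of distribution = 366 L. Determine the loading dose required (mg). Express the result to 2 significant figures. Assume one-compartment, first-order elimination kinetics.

LD = Css × Vd = 33.5 × 366 = 12260 mg

12000 mg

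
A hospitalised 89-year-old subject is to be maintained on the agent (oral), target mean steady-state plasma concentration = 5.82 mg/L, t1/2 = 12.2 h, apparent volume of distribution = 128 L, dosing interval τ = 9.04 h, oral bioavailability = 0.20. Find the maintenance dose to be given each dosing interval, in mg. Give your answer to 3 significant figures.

k = ln2 / t½ = 0.693147 / 12.2 = 0.05682 h⁻¹
CL = k × Vd = 0.05682 × 128 = 7.273 L/h
At steady state, F × (Dose/τ) = Css × CL.
Dose = Css × CL × τ / F = 5.82 × 7.273 × 9.04 / 0.20 = 1913 mg

1910 mg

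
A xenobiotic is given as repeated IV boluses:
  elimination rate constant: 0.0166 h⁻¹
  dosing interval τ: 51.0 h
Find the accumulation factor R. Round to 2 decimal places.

1.75

e^(−kτ) = e^(−0.01660 × 51.0) = 0.4289
Accumulation ratio R = 1 / (1 − e^(−kτ)) = 1 / (1 − 0.4289) = 1.751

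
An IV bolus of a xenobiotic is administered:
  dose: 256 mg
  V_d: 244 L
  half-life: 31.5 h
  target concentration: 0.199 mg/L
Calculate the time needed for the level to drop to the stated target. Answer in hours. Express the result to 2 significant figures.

C₀ = Dose / Vd = 256.0 / 244 = 1.049 mg/L
k = ln2 / t½ = 0.693147 / 31.5 = 0.02200 h⁻¹
t = ln(C₀ / C) / k = ln(1.049 / 0.199) / 0.02200
  = ln(5.271) / 0.02200 = 1.662 / 0.02200 = 75.55 h

76 h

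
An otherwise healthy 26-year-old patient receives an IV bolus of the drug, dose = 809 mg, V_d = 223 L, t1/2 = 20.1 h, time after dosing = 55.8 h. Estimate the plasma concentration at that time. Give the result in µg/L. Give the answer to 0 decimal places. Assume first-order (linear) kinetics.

530 µg/L

C₀ = Dose / Vd = 809.0 / 223 = 3.628 mg/L
k = ln2 / t½ = 0.693147 / 20.1 = 0.03448 h⁻¹
C = C₀ · e^(−k·t) = 3.628 × e^(−0.03448 × 55.8)
  = 3.628 × 0.1460 = 0.5297 mg/L
Convert: 0.5297 mg/L × 1000 = 529.7 µg/L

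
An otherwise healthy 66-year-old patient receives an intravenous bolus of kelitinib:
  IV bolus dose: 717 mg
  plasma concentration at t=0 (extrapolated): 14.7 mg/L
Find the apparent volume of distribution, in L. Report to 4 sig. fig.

Vd = Dose / C₀ = 717.0 / 14.7 = 48.78 L

48.78 L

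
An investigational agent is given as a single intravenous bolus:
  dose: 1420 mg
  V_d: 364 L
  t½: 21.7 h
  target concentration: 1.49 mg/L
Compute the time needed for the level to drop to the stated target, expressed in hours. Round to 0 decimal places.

C₀ = Dose / Vd = 1420 / 364 = 3.901 mg/L
k = ln2 / t½ = 0.693147 / 21.7 = 0.03194 h⁻¹
t = ln(C₀ / C) / k = ln(3.901 / 1.49) / 0.03194
  = ln(2.618) / 0.03194 = 0.9624 / 0.03194 = 30.13 h

30 h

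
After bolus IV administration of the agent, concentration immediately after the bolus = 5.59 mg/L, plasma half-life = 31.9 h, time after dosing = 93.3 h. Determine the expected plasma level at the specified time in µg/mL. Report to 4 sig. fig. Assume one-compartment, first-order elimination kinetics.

0.7362 µg/mL

k = ln2 / t½ = 0.693147 / 31.9 = 0.02173 h⁻¹
C = C₀ · e^(−k·t) = 5.590 × e^(−0.02173 × 93.3)
  = 5.590 × 0.1317 = 0.7362 mg/L
(0.7362 mg/L = 0.7362 µg/mL)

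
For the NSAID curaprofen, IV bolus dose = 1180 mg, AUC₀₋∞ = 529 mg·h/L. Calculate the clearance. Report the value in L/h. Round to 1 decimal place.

2.2 L/h

CL = Dose / AUC = 1180 / 529 = 2.231 L/h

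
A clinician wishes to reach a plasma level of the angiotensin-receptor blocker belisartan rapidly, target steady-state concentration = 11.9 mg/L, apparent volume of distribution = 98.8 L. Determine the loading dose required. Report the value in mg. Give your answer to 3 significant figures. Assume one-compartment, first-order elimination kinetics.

LD = Css × Vd = 11.9 × 98.8 = 1176 mg

1180 mg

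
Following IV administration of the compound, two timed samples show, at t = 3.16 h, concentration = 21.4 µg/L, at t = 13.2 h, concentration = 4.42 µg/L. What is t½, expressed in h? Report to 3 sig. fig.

k = ln(C₁/C₂) / (t₂ − t₁) = ln(21.4/4.42) / (13.2 − 3.16)
  = 1.577 / 10.04 = 0.1571 h⁻¹
t½ = ln2 / k = 0.693147 / 0.1571 = 4.412 h

4.41 h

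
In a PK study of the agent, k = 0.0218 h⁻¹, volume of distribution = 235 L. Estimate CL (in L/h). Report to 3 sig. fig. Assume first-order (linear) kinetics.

5.12 L/h

CL = k × Vd = 0.0218 × 235 = 5.123 L/h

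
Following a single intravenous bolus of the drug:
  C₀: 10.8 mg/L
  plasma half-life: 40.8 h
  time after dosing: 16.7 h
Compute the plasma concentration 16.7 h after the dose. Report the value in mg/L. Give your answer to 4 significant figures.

k = ln2 / t½ = 0.693147 / 40.8 = 0.01699 h⁻¹
C = C₀ · e^(−k·t) = 10.80 × e^(−0.01699 × 16.7)
  = 10.80 × 0.7530 = 8.132 mg/L

8.132 mg/L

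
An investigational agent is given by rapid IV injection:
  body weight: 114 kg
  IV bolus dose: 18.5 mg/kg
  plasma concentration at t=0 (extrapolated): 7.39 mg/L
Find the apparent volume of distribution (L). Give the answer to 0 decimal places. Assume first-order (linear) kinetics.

Dose = 18.5 × 114 = 2109 mg
Vd = Dose / C₀ = 2109 / 7.39 = 285.4 L

285 L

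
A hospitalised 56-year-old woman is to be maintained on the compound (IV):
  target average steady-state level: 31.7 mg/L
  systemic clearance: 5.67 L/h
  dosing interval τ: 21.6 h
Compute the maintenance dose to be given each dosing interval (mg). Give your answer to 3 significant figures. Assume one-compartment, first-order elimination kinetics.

3880 mg

At steady state, Dose/τ = Css × CL.
Dose = Css × CL × τ = 31.7 × 5.670 × 21.6 = 3882 mg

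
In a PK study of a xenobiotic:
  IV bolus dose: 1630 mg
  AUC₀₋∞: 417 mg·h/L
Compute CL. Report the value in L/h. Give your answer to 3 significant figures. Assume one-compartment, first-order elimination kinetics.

CL = Dose / AUC = 1630 / 417 = 3.909 L/h

3.91 L/h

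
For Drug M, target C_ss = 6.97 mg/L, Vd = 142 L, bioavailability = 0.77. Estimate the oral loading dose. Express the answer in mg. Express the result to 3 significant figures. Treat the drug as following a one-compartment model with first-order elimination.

LD = Css × Vd / F = 6.97 × 142 / 0.77 = 1285 mg

1290 mg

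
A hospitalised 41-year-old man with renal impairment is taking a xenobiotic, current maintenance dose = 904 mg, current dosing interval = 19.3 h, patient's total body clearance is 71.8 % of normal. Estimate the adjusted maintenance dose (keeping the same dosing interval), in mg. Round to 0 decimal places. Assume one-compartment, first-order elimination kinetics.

649 mg

To keep the same average steady-state level, dosing rate must scale with clearance.
CL ratio = 71.8 / 100 = 0.7180
New dose (same interval) = 904 × 0.7180 = 649.1 mg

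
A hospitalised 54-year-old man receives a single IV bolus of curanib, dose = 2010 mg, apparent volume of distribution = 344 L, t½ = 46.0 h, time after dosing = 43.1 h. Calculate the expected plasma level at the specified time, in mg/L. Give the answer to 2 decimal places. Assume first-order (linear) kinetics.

3.05 mg/L

C₀ = Dose / Vd = 2010 / 344 = 5.843 mg/L
k = ln2 / t½ = 0.693147 / 46.0 = 0.01507 h⁻¹
C = C₀ · e^(−k·t) = 5.843 × e^(−0.01507 × 43.1)
  = 5.843 × 0.5223 = 3.052 mg/L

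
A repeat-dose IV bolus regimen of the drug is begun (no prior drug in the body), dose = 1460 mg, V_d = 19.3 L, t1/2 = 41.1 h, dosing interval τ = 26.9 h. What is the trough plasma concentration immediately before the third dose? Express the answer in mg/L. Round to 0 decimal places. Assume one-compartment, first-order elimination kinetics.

C₀ per dose = Dose / Vd = 1460 / 19.3 = 75.65 mg/L
k = ln2 / t½ = 0.693147 / 41.1 = 0.01686 h⁻¹
Fraction remaining after one interval: r = e^(−kτ) = e^(−0.01686 × 26.9) = 0.6354
Before dose 3, 2 doses have been given (aged 1τ, 2τ).
C_trough = C₀ × (r + r²) = 75.65 × (0.6354 + 0.4037) = 78.61 mg/L

79 mg/L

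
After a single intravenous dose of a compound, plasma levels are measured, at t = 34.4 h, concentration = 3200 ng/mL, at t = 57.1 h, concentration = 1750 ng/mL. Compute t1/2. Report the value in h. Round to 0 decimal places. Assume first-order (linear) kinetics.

26 h

k = ln(C₁/C₂) / (t₂ − t₁) = ln(3200/1750) / (57.1 − 34.4)
  = 0.6035 / 22.70 = 0.02659 h⁻¹
t½ = ln2 / k = 0.693147 / 0.02659 = 26.07 h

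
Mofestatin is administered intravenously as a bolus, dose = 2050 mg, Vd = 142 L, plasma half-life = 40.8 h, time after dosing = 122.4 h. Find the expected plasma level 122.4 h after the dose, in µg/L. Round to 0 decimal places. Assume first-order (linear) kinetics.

1805 µg/L

C₀ = Dose / Vd = 2050 / 142 = 14.44 mg/L
k = ln2 / t½ = 0.693147 / 40.8 = 0.01699 h⁻¹
t / t½ = 122.4 / 40.8 = 3 half-lives
C = C₀ × (1/2)^3 = 14.44 × 0.1250 = 1.805 mg/L
Convert: 1.805 mg/L × 1000 = 1805 µg/L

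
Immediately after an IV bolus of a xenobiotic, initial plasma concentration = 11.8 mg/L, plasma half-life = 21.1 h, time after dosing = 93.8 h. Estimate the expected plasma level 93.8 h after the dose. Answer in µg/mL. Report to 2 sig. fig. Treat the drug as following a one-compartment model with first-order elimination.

k = ln2 / t½ = 0.693147 / 21.1 = 0.03285 h⁻¹
C = C₀ · e^(−k·t) = 11.80 × e^(−0.03285 × 93.8)
  = 11.80 × 0.04590 = 0.5416 mg/L
(0.5416 mg/L = 0.5416 µg/mL)

0.54 µg/mL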